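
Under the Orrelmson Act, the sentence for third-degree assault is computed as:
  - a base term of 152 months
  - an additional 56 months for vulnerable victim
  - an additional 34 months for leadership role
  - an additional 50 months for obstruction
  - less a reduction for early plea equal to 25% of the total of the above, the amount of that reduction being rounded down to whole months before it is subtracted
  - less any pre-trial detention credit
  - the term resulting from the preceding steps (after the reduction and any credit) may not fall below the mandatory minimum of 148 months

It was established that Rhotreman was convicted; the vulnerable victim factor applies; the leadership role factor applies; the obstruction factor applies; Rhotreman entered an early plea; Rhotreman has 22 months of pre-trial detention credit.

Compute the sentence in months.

Sentence: 197 months

Vulnerable victim enhancement: +56 months
Leadership role enhancement: +34 months
Obstruction enhancement: +50 months
Adjusted term: 152 months + 56 months + 34 months + 50 months = 292 months
Early plea reduction: 25% of 292 months = 73 months (rounded down)
After reduction: 292 − 73 = 219 months
Less pre-trial detention credit: 219 months − 22 months = 197 months
Minimum 148 months: 197 months meets the minimum, no increase.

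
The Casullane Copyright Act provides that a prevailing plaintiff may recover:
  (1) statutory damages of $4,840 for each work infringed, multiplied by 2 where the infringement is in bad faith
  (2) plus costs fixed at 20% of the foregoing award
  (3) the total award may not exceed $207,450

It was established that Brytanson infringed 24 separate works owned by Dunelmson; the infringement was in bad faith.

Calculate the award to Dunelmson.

Statutory damages: 24 × $4,840 = $116,160
Doubled: 2 × $116,160 = $232,320
Costs: 20% of $232,320 = $46,464
Award plus costs: $232,320 + $46,464 = $278,784
Cap at $207,450: $278,784 exceeds the cap → $207,450

$207,450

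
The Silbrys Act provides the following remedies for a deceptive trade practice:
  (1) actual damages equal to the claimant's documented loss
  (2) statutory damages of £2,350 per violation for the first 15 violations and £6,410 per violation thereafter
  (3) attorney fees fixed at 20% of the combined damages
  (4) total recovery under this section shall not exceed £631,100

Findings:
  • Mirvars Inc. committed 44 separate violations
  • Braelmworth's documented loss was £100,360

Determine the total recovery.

First 15 violations: 15 × £2,350 = £35,250
Remaining violations: (44 − 15) × £6,410 = £185,890
Statutory damages: £35,250 + £185,890 = £221,140
Combined damages: £100,360 + £221,140 = £321,500
Attorney fees: 20% of £321,500 = £64,300
Total before cap: £321,500 + £64,300 = £385,800
Cap at £631,100: £385,800 is within the cap, no reduction.

£385,800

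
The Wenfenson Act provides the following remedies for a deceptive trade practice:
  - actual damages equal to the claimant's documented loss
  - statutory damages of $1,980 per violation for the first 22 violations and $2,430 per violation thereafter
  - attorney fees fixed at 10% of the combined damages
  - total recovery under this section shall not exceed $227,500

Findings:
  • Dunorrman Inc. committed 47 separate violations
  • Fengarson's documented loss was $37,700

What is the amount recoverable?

First 22 violations: 22 × $1,980 = $43,560
Remaining violations: (47 − 22) × $2,430 = $60,750
Statutory damages: $43,560 + $60,750 = $104,310
Combined damages: $37,700 + $104,310 = $142,010
Attorney fees: 10% of $142,010 = $14,201
Total before cap: $142,010 + $14,201 = $156,211
Cap at $227,500: $156,211 is within the cap, no reduction.

$156,211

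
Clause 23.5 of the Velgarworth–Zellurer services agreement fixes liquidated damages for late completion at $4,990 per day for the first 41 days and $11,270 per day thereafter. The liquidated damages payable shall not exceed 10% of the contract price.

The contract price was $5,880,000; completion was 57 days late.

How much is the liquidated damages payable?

First 41 days: 41 × $4,990 = $204,590
Remaining days: (57 − 41) × $11,270 = $180,320
Accrued per-day damages: $204,590 + $180,320 = $384,910
Cap: 10% of $5,880,000 = $588,000
Cap at $588,000: $384,910 is within the cap, no reduction.

$384,910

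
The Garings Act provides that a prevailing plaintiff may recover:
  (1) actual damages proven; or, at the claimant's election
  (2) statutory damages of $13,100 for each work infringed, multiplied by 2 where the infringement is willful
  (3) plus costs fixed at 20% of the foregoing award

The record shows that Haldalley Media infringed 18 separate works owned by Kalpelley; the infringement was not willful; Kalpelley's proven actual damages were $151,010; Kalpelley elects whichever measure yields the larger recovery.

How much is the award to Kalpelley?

$282,960

Statutory damages: 18 × $13,100 = $235,800
Infringement not willful: no ×2 enhancement.
Greater of actual damages ($151,010) or statutory damages ($235,800): $235,800
Costs: 20% of $235,800 = $47,160
Award plus costs: $235,800 + $47,160 = $282,960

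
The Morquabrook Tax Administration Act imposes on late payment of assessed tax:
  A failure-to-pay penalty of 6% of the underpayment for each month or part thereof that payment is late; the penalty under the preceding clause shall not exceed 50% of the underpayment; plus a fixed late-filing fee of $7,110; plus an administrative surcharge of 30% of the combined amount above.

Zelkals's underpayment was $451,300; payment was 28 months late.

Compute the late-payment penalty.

$302,588

Accrued rate: 6% × 28 = 168%, capped at 50% → 50%
Failure-to-pay penalty: 50% of $451,300 = $225,650
Penalty before surcharge: $225,650 + $7,110 = $232,760
Administrative surcharge: 30% of $232,760 = $69,828
Total penalty: $232,760 + $69,828 = $302,588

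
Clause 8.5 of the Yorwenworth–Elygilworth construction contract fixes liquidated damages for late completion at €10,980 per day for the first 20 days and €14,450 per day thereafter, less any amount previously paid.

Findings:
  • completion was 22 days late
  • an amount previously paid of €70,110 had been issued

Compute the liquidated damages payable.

First 20 days: 20 × €10,980 = €219,600
Remaining days: (22 − 20) × €14,450 = €28,900
Accrued per-day damages: €219,600 + €28,900 = €248,500
Less amount previously paid: €248,500 − €70,110 = €178,390

€178,390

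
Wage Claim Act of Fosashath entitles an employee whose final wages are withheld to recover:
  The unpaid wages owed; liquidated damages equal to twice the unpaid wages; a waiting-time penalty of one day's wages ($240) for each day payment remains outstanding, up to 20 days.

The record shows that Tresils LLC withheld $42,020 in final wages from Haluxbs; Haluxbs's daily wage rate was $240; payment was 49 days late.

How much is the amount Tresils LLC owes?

Doubled: 2 × $42,020 = $84,040
Penalty days: min(49, 20) = 20
Waiting-time penalty: 20 × $240 = $4,800
Total award: $42,020 + $84,040 + $4,800 = $130,860

$130,860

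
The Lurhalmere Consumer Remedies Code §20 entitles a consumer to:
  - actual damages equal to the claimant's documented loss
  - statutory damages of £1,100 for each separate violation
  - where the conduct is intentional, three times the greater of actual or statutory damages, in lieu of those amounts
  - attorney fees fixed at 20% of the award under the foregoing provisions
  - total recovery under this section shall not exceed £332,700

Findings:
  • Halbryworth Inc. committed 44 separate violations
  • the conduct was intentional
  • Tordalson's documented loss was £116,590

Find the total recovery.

£332,700

Statutory damages: 44 × £1,100 = £48,400
Greater of actual damages (£116,590) or statutory damages (£48,400): £116,590
Trebled: 3 × £116,590 = £349,770
Attorney fees: 20% of £349,770 = £69,954
Total before cap: £349,770 + £69,954 = £419,724
Cap at £332,700: £419,724 exceeds the cap → £332,700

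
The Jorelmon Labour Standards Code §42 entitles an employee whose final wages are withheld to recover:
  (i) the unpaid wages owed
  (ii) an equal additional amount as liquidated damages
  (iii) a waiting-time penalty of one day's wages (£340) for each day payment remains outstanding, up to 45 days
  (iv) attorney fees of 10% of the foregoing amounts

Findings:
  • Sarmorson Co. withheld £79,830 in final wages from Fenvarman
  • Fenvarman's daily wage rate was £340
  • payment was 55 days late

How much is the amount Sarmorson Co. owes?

£192,456

Liquidated damages (equal amount): £79,830
Penalty days: min(55, 45) = 45
Waiting-time penalty: 45 × £340 = £15,300
Subtotal: £79,830 + £79,830 + £15,300 = £174,960
Attorney fees: 10% of £174,960 = £17,496
Total award: £174,960 + £17,496 = £192,456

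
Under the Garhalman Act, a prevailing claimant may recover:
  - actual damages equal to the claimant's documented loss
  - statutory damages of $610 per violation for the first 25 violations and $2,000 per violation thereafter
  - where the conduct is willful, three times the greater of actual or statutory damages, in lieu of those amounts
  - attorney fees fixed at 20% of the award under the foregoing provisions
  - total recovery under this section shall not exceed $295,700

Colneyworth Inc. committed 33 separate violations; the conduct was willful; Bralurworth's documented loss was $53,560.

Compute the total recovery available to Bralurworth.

First 25 violations: 25 × $610 = $15,250
Remaining violations: (33 − 25) × $2,000 = $16,000
Statutory damages: $15,250 + $16,000 = $31,250
Greater of actual damages ($53,560) or statutory damages ($31,250): $53,560
Trebled: 3 × $53,560 = $160,680
Attorney fees: 20% of $160,680 = $32,136
Total before cap: $160,680 + $32,136 = $192,816
Cap at $295,700: $192,816 is within the cap, no reduction.

$192,816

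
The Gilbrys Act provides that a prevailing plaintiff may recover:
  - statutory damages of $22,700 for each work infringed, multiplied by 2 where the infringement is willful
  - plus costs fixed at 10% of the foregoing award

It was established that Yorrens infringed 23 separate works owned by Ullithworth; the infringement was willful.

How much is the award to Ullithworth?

Statutory damages: 23 × $22,700 = $522,100
Doubled: 2 × $522,100 = $1,044,200
Costs: 10% of $1,044,200 = $104,420
Award plus costs: $1,044,200 + $104,420 = $1,148,620

Award: $1,148,620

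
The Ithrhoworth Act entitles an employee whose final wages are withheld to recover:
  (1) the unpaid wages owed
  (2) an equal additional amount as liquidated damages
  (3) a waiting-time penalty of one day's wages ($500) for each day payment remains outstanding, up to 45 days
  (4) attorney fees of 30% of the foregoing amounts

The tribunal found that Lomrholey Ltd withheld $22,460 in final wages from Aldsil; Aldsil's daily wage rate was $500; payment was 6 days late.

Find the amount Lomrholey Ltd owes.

Total award: $62,296

Liquidated damages (equal amount): $22,460
Penalty days: min(6, 45) = 6
Waiting-time penalty: 6 × $500 = $3,000
Subtotal: $22,460 + $22,460 + $3,000 = $47,920
Attorney fees: 30% of $47,920 = $14,376
Total award: $47,920 + $14,376 = $62,296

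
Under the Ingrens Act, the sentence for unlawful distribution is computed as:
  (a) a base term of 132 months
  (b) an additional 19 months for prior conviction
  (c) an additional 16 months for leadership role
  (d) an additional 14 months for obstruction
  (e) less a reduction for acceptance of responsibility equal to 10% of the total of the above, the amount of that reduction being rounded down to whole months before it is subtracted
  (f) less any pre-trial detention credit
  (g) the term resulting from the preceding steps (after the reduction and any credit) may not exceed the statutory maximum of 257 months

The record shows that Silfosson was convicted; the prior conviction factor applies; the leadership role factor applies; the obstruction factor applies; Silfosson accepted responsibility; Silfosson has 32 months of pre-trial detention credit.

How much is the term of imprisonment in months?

Prior conviction enhancement: +19 months
Leadership role enhancement: +16 months
Obstruction enhancement: +14 months
Adjusted term: 132 months + 19 months + 16 months + 14 months = 181 months
Acceptance of responsibility reduction: 10% of 181 months = 18 months (rounded down)
After reduction: 181 − 18 = 163 months
Less pre-trial detention credit: 163 months − 32 months = 131 months
Cap at 257 months: 131 months is within the cap, no reduction.

131 months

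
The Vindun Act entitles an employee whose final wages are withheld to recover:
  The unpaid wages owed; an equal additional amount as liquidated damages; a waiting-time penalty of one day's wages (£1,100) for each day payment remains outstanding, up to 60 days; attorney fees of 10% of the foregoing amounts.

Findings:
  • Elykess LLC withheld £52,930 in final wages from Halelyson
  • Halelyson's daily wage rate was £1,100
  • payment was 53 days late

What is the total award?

£180,576

Liquidated damages (equal amount): £52,930
Penalty days: min(53, 60) = 53
Waiting-time penalty: 53 × £1,100 = £58,300
Subtotal: £52,930 + £52,930 + £58,300 = £164,160
Attorney fees: 10% of £164,160 = £16,416
Total award: £164,160 + £16,416 = £180,576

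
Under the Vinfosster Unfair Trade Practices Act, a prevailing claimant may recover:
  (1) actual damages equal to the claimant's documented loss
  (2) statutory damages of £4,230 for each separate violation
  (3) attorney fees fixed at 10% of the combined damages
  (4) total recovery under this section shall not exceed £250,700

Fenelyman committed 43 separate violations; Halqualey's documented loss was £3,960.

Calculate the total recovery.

Statutory damages: 43 × £4,230 = £181,890
Combined damages: £3,960 + £181,890 = £185,850
Attorney fees: 10% of £185,850 = £18,585
Total before cap: £185,850 + £18,585 = £204,435
Cap at £250,700: £204,435 is within the cap, no reduction.

£204,435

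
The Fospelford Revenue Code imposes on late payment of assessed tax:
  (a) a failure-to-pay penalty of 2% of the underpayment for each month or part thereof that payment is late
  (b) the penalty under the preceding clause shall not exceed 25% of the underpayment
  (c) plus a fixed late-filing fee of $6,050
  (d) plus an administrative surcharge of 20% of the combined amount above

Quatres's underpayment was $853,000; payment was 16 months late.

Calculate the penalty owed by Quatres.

Accrued rate: 2% × 16 = 32%, capped at 25% → 25%
Failure-to-pay penalty: 25% of $853,000 = $213,250
Penalty before surcharge: $213,250 + $6,050 = $219,300
Administrative surcharge: 20% of $219,300 = $43,860
Total penalty: $219,300 + $43,860 = $263,160

Penalty: $263,160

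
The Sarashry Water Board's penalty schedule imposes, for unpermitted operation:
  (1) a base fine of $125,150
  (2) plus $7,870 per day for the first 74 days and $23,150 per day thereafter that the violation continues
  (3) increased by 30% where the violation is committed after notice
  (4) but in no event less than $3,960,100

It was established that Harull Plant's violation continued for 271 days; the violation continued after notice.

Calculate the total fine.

First 74 days: 74 × $7,870 = $582,380
Remaining days: (271 − 74) × $23,150 = $4,560,550
Per-day component: $582,380 + $4,560,550 = $5,142,930
Base plus per-day: $125,150 + $5,142,930 = $5,268,080
Enhancement: 30% of $5,268,080 = $1,580,424
Enhanced fine: $5,268,080 + $1,580,424 = $6,848,504
Minimum $3,960,100: $6,848,504 meets the minimum, no increase.

$6,848,504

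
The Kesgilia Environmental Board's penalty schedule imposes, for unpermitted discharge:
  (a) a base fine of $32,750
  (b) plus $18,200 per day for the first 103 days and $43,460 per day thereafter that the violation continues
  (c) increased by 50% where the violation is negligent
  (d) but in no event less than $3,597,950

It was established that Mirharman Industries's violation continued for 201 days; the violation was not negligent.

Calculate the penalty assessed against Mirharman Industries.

$6,166,430

First 103 days: 103 × $18,200 = $1,874,600
Remaining days: (201 − 103) × $43,460 = $4,259,080
Per-day component: $1,874,600 + $4,259,080 = $6,133,680
Base plus per-day: $32,750 + $6,133,680 = $6,166,430
The violation was not negligent: no 50% increase.
Minimum $3,597,950: $6,166,430 meets the minimum, no increase.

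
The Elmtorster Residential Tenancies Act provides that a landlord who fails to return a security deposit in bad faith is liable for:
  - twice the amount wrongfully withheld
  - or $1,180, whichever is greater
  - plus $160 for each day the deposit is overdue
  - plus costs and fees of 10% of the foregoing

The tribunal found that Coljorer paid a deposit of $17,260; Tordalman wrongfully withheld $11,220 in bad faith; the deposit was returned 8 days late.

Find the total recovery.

$26,092

Doubled: 2 × $11,220 = $22,440
Minimum $1,180: $22,440 meets the minimum, no increase.
Late-return penalty: 8 × $160 = $1,280
Damages plus late penalty: $22,440 + $1,280 = $23,720
Costs and fees: 10% of $23,720 = $2,372
Total recovery: $23,720 + $2,372 = $26,092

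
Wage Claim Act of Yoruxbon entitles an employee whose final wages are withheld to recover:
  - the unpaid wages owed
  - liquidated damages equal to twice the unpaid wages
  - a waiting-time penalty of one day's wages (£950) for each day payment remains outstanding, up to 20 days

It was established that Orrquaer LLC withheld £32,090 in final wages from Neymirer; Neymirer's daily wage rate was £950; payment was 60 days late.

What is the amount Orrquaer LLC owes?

Doubled: 2 × £32,090 = £64,180
Penalty days: min(60, 20) = 20
Waiting-time penalty: 20 × £950 = £19,000
Total award: £32,090 + £64,180 + £19,000 = £115,270

Total award: £115,270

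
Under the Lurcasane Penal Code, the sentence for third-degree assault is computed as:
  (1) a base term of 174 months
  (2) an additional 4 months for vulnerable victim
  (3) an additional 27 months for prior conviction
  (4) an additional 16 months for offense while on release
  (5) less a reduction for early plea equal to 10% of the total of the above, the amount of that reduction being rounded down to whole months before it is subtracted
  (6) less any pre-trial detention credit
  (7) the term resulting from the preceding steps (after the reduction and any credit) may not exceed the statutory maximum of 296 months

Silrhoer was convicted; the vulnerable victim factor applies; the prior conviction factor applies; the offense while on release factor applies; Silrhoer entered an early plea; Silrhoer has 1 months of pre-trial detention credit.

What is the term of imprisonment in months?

Sentence: 198 months

Vulnerable victim enhancement: +4 months
Prior conviction enhancement: +27 months
Offense while on release enhancement: +16 months
Adjusted term: 174 months + 4 months + 27 months + 16 months = 221 months
Early plea reduction: 10% of 221 months = 22 months (rounded down)
After reduction: 221 − 22 = 199 months
Less pre-trial detention credit: 199 months − 1 months = 198 months
Cap at 296 months: 198 months is within the cap, no reduction.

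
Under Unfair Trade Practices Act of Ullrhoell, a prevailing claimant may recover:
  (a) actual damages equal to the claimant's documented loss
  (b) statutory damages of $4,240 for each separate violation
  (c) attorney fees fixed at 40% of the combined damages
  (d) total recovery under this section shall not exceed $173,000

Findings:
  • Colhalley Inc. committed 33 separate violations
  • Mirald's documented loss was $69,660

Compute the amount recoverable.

$173,000

Statutory damages: 33 × $4,240 = $139,920
Combined damages: $69,660 + $139,920 = $209,580
Attorney fees: 40% of $209,580 = $83,832
Total before cap: $209,580 + $83,832 = $293,412
Cap at $173,000: $293,412 exceeds the cap → $173,000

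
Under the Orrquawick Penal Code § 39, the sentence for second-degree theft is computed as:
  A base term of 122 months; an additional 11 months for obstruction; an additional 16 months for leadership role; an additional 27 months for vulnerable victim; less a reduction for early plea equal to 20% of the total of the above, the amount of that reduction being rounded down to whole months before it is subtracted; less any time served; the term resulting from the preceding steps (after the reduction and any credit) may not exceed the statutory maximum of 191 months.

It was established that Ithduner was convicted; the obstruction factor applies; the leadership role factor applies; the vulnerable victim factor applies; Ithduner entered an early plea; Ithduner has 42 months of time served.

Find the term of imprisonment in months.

Obstruction enhancement: +11 months
Leadership role enhancement: +16 months
Vulnerable victim enhancement: +27 months
Adjusted term: 122 months + 11 months + 16 months + 27 months = 176 months
Early plea reduction: 20% of 176 months = 35 months (rounded down)
After reduction: 176 − 35 = 141 months
Less time served: 141 months − 42 months = 99 months
Cap at 191 months: 99 months is within the cap, no reduction.

Sentence: 99 months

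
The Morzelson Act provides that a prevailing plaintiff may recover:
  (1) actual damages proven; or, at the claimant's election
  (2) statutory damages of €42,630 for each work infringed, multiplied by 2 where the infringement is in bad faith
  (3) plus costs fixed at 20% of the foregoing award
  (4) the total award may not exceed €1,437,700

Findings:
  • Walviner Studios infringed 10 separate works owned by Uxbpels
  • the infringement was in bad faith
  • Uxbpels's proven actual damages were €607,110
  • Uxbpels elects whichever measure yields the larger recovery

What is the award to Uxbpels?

Statutory damages: 10 × €42,630 = €426,300
Doubled: 2 × €426,300 = €852,600
Greater of actual damages (€607,110) or enhanced statutory damages (€852,600): €852,600
Costs: 20% of €852,600 = €170,520
Award plus costs: €852,600 + €170,520 = €1,023,120
Cap at €1,437,700: €1,023,120 is within the cap, no reduction.

€1,023,120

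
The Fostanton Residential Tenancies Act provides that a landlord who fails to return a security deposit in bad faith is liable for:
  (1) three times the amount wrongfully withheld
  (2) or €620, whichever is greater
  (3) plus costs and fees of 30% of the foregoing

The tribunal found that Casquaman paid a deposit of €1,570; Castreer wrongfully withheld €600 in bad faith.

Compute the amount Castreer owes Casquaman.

€2,340

Trebled: 3 × €600 = €1,800
Minimum €620: €1,800 meets the minimum, no increase.
Costs and fees: 30% of €1,800 = €540
Total recovery: €1,800 + €540 = €2,340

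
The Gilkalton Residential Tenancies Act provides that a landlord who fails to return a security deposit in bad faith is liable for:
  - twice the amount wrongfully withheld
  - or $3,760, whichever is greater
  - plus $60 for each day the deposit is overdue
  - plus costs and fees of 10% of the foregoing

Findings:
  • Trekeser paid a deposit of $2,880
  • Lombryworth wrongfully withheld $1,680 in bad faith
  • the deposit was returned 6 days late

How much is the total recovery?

$4,532

Doubled: 2 × $1,680 = $3,360
Minimum $3,760: $3,360 is below the minimum → $3,760
Late-return penalty: 6 × $60 = $360
Damages plus late penalty: $3,760 + $360 = $4,120
Costs and fees: 10% of $4,120 = $412
Total recovery: $4,120 + $412 = $4,532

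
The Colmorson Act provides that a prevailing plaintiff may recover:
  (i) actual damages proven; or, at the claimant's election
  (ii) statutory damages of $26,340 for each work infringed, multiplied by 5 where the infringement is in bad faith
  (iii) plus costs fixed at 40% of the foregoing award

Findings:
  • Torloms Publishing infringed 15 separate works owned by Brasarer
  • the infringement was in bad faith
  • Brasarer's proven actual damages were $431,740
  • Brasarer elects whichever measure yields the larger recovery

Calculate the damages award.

Statutory damages: 15 × $26,340 = $395,100
Multiplied by 5: 5 × $395,100 = $1,975,500
Greater of actual damages ($431,740) or enhanced statutory damages ($1,975,500): $1,975,500
Costs: 40% of $1,975,500 = $790,200
Award plus costs: $1,975,500 + $790,200 = $2,765,700

Award: $2,765,700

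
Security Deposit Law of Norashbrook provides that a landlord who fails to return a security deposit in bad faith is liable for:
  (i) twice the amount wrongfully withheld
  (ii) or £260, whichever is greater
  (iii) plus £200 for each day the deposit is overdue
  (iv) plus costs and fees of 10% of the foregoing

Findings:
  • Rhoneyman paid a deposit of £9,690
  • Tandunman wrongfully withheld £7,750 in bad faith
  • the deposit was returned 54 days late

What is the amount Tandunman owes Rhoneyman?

Doubled: 2 × £7,750 = £15,500
Minimum £260: £15,500 meets the minimum, no increase.
Late-return penalty: 54 × £200 = £10,800
Damages plus late penalty: £15,500 + £10,800 = £26,300
Costs and fees: 10% of £26,300 = £2,630
Total recovery: £26,300 + £2,630 = £28,930

Recovery: £28,930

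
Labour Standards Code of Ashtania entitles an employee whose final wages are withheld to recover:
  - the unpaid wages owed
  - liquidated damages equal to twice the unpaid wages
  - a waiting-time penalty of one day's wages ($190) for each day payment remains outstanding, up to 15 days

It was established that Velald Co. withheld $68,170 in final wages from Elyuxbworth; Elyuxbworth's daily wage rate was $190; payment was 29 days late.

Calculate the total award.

Doubled: 2 × $68,170 = $136,340
Penalty days: min(29, 15) = 15
Waiting-time penalty: 15 × $190 = $2,850
Total award: $68,170 + $136,340 + $2,850 = $207,360

Total award: $207,360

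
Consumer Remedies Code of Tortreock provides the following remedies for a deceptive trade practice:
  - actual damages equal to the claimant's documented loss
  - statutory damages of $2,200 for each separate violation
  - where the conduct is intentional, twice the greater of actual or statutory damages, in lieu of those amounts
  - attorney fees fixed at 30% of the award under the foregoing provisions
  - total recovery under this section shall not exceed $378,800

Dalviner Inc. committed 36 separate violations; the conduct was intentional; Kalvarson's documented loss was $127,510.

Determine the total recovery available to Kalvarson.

Statutory damages: 36 × $2,200 = $79,200
Greater of actual damages ($127,510) or statutory damages ($79,200): $127,510
Doubled: 2 × $127,510 = $255,020
Attorney fees: 30% of $255,020 = $76,506
Total before cap: $255,020 + $76,506 = $331,526
Cap at $378,800: $331,526 is within the cap, no reduction.

$331,526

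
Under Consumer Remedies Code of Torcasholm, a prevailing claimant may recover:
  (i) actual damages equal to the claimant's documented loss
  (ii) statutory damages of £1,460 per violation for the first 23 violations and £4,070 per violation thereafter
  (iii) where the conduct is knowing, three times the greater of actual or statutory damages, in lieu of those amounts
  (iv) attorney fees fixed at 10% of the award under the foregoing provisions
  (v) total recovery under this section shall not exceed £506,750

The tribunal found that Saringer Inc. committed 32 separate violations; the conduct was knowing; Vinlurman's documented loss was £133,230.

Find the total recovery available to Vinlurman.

£439,659

First 23 violations: 23 × £1,460 = £33,580
Remaining violations: (32 − 23) × £4,070 = £36,630
Statutory damages: £33,580 + £36,630 = £70,210
Greater of actual damages (£133,230) or statutory damages (£70,210): £133,230
Trebled: 3 × £133,230 = £399,690
Attorney fees: 10% of £399,690 = £39,969
Total before cap: £399,690 + £39,969 = £439,659
Cap at £506,750: £439,659 is within the cap, no reduction.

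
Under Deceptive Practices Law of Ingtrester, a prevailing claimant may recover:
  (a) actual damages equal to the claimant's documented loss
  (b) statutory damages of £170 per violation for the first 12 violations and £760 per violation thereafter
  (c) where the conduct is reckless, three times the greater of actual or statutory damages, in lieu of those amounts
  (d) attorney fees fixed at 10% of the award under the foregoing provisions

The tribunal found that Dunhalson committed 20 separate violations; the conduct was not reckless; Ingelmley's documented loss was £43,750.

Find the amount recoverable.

£57,057

First 12 violations: 12 × £170 = £2,040
Remaining violations: (20 − 12) × £760 = £6,080
Statutory damages: £2,040 + £6,080 = £8,120
Conduct not reckless: the in-lieu enhancement does not apply.
Actual plus statutory damages: £43,750 + £8,120 = £51,870
Attorney fees: 10% of £51,870 = £5,187
Total recovery: £51,870 + £5,187 = £57,057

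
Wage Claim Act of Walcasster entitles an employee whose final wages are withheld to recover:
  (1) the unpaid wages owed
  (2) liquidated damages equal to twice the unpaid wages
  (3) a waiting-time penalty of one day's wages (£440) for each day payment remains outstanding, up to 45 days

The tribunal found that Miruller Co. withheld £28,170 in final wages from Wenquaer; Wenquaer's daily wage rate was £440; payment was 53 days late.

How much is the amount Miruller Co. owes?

£104,310

Doubled: 2 × £28,170 = £56,340
Penalty days: min(53, 45) = 45
Waiting-time penalty: 45 × £440 = £19,800
Total award: £28,170 + £56,340 + £19,800 = £104,310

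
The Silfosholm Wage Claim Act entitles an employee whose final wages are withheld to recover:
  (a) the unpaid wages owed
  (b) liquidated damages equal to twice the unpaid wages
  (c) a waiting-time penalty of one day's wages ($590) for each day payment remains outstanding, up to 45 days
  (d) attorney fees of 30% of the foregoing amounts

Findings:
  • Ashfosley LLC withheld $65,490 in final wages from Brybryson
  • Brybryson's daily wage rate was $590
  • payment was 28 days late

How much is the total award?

Doubled: 2 × $65,490 = $130,980
Penalty days: min(28, 45) = 28
Waiting-time penalty: 28 × $590 = $16,520
Subtotal: $65,490 + $130,980 + $16,520 = $212,990
Attorney fees: 30% of $212,990 = $63,897
Total award: $212,990 + $63,897 = $276,887

$276,887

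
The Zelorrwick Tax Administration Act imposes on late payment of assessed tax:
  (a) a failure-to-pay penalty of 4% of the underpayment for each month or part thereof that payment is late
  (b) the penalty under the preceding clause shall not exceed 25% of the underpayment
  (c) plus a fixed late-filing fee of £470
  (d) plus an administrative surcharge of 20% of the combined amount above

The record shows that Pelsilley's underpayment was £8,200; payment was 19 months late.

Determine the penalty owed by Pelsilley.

£3,024

Accrued rate: 4% × 19 = 76%, capped at 25% → 25%
Failure-to-pay penalty: 25% of £8,200 = £2,050
Penalty before surcharge: £2,050 + £470 = £2,520
Administrative surcharge: 20% of £2,520 = £504
Total penalty: £2,520 + £504 = £3,024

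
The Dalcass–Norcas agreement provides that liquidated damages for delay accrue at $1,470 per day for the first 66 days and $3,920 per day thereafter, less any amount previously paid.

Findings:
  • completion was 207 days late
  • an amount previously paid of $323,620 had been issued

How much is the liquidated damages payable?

$326,120

First 66 days: 66 × $1,470 = $97,020
Remaining days: (207 − 66) × $3,920 = $552,720
Accrued per-day damages: $97,020 + $552,720 = $649,740
Less amount previously paid: $649,740 − $323,620 = $326,120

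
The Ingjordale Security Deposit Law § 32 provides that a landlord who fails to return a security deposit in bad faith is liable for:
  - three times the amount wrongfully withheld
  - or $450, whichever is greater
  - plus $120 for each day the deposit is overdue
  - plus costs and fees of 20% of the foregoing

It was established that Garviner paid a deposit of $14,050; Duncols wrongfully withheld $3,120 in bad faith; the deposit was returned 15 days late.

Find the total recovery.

Trebled: 3 × $3,120 = $9,360
Minimum $450: $9,360 meets the minimum, no increase.
Late-return penalty: 15 × $120 = $1,800
Damages plus late penalty: $9,360 + $1,800 = $11,160
Costs and fees: 20% of $11,160 = $2,232
Total recovery: $11,160 + $2,232 = $13,392

Recovery: $13,392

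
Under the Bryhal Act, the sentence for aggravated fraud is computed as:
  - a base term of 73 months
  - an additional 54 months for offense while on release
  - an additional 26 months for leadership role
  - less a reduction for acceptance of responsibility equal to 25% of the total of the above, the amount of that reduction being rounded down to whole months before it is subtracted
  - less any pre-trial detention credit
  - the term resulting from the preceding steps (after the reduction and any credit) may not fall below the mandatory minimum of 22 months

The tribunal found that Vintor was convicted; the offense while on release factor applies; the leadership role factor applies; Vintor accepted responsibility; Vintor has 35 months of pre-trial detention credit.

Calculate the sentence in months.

Offense while on release enhancement: +54 months
Leadership role enhancement: +26 months
Adjusted term: 73 months + 54 months + 26 months = 153 months
Acceptance of responsibility reduction: 25% of 153 months = 38 months (rounded down)
After reduction: 153 − 38 = 115 months
Less pre-trial detention credit: 115 months − 35 months = 80 months
Minimum 22 months: 80 months meets the minimum, no increase.

80 months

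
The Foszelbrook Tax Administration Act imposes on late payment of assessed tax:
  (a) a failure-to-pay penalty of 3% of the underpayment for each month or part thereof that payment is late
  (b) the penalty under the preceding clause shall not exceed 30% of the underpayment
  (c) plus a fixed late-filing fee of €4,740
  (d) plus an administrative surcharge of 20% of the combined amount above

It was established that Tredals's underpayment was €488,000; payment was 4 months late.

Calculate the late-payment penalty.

€75,960

Accrued rate: 3% × 4 = 12%, capped at 30% → 12%
Failure-to-pay penalty: 12% of €488,000 = €58,560
Penalty before surcharge: €58,560 + €4,740 = €63,300
Administrative surcharge: 20% of €63,300 = €12,660
Total penalty: €63,300 + €12,660 = €75,960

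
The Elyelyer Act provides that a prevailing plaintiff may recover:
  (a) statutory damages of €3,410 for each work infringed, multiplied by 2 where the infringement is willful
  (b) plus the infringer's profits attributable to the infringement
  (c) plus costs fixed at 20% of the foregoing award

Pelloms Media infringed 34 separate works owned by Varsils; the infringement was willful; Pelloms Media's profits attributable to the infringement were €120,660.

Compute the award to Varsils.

€423,048

Statutory damages: 34 × €3,410 = €115,940
Doubled: 2 × €115,940 = €231,880
Combined award: €231,880 + €120,660 = €352,540
Costs: 20% of €352,540 = €70,508
Award plus costs: €352,540 + €70,508 = €423,048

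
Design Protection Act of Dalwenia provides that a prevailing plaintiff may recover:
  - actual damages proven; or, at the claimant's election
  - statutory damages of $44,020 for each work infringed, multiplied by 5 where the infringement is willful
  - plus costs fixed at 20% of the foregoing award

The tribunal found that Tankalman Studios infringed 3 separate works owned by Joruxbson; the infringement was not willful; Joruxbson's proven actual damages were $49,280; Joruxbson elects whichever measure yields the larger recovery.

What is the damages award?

$158,472

Statutory damages: 3 × $44,020 = $132,060
Infringement not willful: no ×5 enhancement.
Greater of actual damages ($49,280) or statutory damages ($132,060): $132,060
Costs: 20% of $132,060 = $26,412
Award plus costs: $132,060 + $26,412 = $158,472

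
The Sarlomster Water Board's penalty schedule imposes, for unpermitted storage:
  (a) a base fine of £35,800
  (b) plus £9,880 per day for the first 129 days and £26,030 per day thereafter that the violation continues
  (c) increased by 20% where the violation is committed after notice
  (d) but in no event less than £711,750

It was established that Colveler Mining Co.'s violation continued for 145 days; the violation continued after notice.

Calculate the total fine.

First 129 days: 129 × £9,880 = £1,274,520
Remaining days: (145 − 129) × £26,030 = £416,480
Per-day component: £1,274,520 + £416,480 = £1,691,000
Base plus per-day: £35,800 + £1,691,000 = £1,726,800
Enhancement: 20% of £1,726,800 = £345,360
Enhanced fine: £1,726,800 + £345,360 = £2,072,160
Minimum £711,750: £2,072,160 meets the minimum, no increase.

£2,072,160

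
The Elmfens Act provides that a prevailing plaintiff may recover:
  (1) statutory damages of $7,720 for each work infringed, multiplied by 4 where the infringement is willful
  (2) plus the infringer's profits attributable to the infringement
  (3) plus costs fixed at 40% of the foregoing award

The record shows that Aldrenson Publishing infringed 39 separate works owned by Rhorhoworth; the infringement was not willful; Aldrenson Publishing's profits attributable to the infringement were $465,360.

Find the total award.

$1,073,016

Statutory damages: 39 × $7,720 = $301,080
Infringement not willful: no ×4 enhancement.
Combined award: $301,080 + $465,360 = $766,440
Costs: 40% of $766,440 = $306,576
Award plus costs: $766,440 + $306,576 = $1,073,016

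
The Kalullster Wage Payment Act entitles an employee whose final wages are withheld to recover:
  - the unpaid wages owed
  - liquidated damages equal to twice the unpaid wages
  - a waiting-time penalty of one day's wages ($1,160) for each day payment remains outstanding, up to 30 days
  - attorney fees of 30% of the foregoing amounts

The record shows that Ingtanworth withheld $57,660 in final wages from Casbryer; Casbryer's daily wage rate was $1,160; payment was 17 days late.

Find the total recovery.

$250,510

Doubled: 2 × $57,660 = $115,320
Penalty days: min(17, 30) = 17
Waiting-time penalty: 17 × $1,160 = $19,720
Subtotal: $57,660 + $115,320 + $19,720 = $192,700
Attorney fees: 30% of $192,700 = $57,810
Total award: $192,700 + $57,810 = $250,510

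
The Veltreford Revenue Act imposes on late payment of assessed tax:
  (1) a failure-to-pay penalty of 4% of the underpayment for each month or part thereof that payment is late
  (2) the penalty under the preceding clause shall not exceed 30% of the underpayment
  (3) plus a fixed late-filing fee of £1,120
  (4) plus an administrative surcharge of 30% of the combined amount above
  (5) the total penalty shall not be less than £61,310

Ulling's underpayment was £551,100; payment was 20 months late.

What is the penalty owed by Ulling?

Accrued rate: 4% × 20 = 80%, capped at 30% → 30%
Failure-to-pay penalty: 30% of £551,100 = £165,330
Penalty before surcharge: £165,330 + £1,120 = £166,450
Administrative surcharge: 30% of £166,450 = £49,935
Total penalty: £166,450 + £49,935 = £216,385
Minimum £61,310: £216,385 meets the minimum, no increase.

£216,385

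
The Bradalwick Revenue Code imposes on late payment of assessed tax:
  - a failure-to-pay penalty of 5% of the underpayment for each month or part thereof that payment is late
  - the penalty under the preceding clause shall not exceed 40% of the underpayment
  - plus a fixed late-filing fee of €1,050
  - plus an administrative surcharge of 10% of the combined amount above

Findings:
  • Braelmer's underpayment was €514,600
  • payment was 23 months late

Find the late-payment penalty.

€227,579

Accrued rate: 5% × 23 = 115%, capped at 40% → 40%
Failure-to-pay penalty: 40% of €514,600 = €205,840
Penalty before surcharge: €205,840 + €1,050 = €206,890
Administrative surcharge: 10% of €206,890 = €20,689
Total penalty: €206,890 + €20,689 = €227,579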